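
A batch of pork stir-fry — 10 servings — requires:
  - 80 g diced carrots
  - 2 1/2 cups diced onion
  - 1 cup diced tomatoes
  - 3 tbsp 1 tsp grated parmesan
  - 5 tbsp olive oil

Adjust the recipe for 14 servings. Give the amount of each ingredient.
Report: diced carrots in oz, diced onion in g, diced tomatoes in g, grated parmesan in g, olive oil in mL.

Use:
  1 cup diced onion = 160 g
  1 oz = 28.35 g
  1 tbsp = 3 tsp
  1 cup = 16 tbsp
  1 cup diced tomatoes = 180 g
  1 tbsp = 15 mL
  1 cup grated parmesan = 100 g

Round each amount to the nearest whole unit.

Scaling factor: 14/10 = 7/5 = 1.4.
diced carrots: 80 g × 7/5 ÷ 28.35 g/oz ≈ 4 oz
diced onion: 2.5 cup × 7/5 × 160 g/cup = 560 g
diced tomatoes: 1 cup × 7/5 × 180 g/cup = 252 g
grated parmesan: (3 tbsp + 1 tsp = 10/3 tbsp) × 7/5 ÷ 16 tbsp/cup × 100 g/cup ≈ 29 g
olive oil: 5 tbsp × 7/5 × 15 mL/tbsp = 105 mL

diced carrots: 4 oz; diced onion: 560 g; diced tomatoes: 252 g; grated parmesan: 29 g; olive oil: 105 mL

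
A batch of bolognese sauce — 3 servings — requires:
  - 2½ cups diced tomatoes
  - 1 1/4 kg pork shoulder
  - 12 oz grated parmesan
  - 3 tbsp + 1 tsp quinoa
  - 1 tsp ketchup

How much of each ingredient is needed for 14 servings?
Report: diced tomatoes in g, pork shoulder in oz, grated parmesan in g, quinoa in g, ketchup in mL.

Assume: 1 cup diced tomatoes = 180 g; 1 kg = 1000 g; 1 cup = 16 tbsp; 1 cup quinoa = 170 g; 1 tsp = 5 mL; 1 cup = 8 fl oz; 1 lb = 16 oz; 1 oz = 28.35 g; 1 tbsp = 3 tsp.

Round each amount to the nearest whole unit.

Scaling factor: 14/3.
diced tomatoes: 2.5 cup × 14/3 × 180 g/cup = 2100 g
pork shoulder: 1.25 kg × 14/3 × 1000 g/kg ÷ 28.35 g/oz ≈ 206 oz
grated parmesan: 12 oz × 14/3 × 28.35 g/oz ≈ 1588 g
quinoa: (3 tbsp + 1 tsp = 10/3 tbsp) × 14/3 ÷ 16 tbsp/cup × 170 g/cup ≈ 165 g
ketchup: 1 tsp × 14/3 × 5 mL/tsp ≈ 23 mL

diced tomatoes: 2100 g; pork shoulder: 206 oz; grated parmesan: 1588 g; quinoa: 165 g; ketchup: 23 mL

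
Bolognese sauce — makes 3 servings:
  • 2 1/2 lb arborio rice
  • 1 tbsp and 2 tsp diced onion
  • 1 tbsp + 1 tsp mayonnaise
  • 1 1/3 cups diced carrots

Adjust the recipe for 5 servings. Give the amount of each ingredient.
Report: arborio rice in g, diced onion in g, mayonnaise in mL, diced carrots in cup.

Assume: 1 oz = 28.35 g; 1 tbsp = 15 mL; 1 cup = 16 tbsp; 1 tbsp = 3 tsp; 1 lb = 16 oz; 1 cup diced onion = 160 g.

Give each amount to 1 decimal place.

Scaling factor: 5/3.
arborio rice: 2.5 lb × 5/3 × 16 oz/lb × 28.35 g/oz = 1890.0 g
diced onion: (1 tbsp + 2 tsp = 5/3 tbsp) × 5/3 ÷ 16 tbsp/cup × 160 g/cup ≈ 27.8 g
mayonnaise: (1 tbsp + 1 tsp = 4/3 tbsp) × 5/3 × 15 mL/tbsp ≈ 33.3 mL
diced carrots: 4/3 cup × 5/3 ≈ 2.2 cup

arborio rice: 1890.0 g; diced onion: 27.8 g; mayonnaise: 33.3 mL; diced carrots: 2.2 cup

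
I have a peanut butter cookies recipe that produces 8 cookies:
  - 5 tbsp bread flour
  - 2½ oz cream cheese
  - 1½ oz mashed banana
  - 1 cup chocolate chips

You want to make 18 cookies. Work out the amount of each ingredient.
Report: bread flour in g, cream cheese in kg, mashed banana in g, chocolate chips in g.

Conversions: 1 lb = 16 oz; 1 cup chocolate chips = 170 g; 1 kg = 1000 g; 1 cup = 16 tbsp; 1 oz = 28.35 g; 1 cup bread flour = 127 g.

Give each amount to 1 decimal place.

Scaling factor: 18/8 = 9/4 = 2.25.
bread flour: 5 tbsp × 9/4 ÷ 16 tbsp/cup × 127 g/cup ≈ 89.3 g
cream cheese: 2.5 oz × 9/4 × 28.35 g/oz ÷ 1000 g/kg ≈ 0.2 kg
mashed banana: 1.5 oz × 9/4 × 28.35 g/oz ≈ 95.7 g
chocolate chips: 1 cup × 9/4 × 170 g/cup = 382.5 g

bread flour: 89.3 g; cream cheese: 0.2 kg; mashed banana: 95.7 g; chocolate chips: 382.5 g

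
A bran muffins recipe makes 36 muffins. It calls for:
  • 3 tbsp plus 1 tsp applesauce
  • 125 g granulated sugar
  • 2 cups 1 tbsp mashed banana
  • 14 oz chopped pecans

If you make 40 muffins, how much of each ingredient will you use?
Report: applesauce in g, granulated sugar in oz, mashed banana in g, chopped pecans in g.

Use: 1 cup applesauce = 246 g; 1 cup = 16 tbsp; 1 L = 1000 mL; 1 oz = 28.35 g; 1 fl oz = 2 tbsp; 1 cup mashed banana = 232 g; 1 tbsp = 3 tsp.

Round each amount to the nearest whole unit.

applesauce: 57 g; granulated sugar: 5 oz; mashed banana: 532 g; chopped pecans: 441 g

Scaling factor: 40/36 = 10/9.
applesauce: (3 tbsp + 1 tsp = 10/3 tbsp) × 10/9 ÷ 16 tbsp/cup × 246 g/cup ≈ 57 g
granulated sugar: 125 g × 10/9 ÷ 28.35 g/oz ≈ 5 oz
mashed banana: (2 cup + 1 tbsp = 2.0625 cup) × 10/9 × 232 g/cup ≈ 532 g
chopped pecans: 14 oz × 10/9 × 28.35 g/oz = 441 g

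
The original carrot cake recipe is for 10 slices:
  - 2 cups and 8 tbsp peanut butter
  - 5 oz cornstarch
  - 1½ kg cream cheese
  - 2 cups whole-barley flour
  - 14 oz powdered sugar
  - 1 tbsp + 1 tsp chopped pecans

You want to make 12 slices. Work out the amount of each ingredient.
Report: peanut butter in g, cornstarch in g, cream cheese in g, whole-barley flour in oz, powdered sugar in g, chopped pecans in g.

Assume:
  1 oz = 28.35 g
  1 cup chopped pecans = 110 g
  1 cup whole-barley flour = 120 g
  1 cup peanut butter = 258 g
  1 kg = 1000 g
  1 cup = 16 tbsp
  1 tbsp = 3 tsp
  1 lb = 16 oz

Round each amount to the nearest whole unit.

Scaling factor: 12/10 = 6/5 = 1.2.
peanut butter: (2 cup + 8 tbsp = 2.5 cup) × 6/5 × 258 g/cup = 774 g
cornstarch: 5 oz × 6/5 × 28.35 g/oz ≈ 170 g
cream cheese: 1.5 kg × 6/5 × 1000 g/kg = 1800 g
whole-barley flour: 2 cup × 6/5 × 120 g/cup ÷ 28.35 g/oz ≈ 10 oz
powdered sugar: 14 oz × 6/5 × 28.35 g/oz ≈ 476 g
chopped pecans: (1 tbsp + 1 tsp = 4/3 tbsp) × 6/5 ÷ 16 tbsp/cup × 110 g/cup = 11 g

peanut butter: 774 g; cornstarch: 170 g; cream cheese: 1800 g; whole-barley flour: 10 oz; powdered sugar: 476 g; chopped pecans: 11 g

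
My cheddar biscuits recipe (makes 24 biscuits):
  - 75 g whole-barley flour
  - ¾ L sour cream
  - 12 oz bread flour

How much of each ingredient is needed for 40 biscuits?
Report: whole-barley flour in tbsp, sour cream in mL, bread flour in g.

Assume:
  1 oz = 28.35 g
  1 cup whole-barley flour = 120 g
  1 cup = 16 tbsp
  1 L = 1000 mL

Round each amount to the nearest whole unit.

Scaling factor: 40/24 = 5/3.
whole-barley flour: 75 g × 5/3 ÷ 120 g/cup × 16 tbsp/cup ≈ 17 tbsp
sour cream: 0.75 L × 5/3 × 1000 mL/L = 1250 mL
bread flour: 12 oz × 5/3 × 28.35 g/oz = 567 g

whole-barley flour: 17 tbsp; sour cream: 1250 mL; bread flour: 567 g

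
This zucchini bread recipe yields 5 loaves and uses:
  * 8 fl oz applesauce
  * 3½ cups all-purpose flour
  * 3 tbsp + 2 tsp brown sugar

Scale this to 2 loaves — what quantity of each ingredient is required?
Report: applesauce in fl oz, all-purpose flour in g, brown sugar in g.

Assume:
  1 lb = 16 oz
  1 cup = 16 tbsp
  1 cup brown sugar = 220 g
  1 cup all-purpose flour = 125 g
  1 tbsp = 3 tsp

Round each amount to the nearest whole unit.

Scaling factor: 2/5 = 0.4.
applesauce: 8 fl oz × 2/5 ≈ 3 fl oz
all-purpose flour: 3.5 cup × 2/5 × 125 g/cup = 175 g
brown sugar: (3 tbsp + 2 tsp = 11/3 tbsp) × 2/5 ÷ 16 tbsp/cup × 220 g/cup ≈ 20 g

applesauce: 3 fl oz; all-purpose flour: 175 g; brown sugar: 20 g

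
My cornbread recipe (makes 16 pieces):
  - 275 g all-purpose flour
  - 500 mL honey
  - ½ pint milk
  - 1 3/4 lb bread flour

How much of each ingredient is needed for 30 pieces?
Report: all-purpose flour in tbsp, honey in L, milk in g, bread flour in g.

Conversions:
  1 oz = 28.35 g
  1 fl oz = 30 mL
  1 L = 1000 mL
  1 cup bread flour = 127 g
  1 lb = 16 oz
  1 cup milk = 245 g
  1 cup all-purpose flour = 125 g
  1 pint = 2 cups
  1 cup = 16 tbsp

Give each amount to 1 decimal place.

all-purpose flour: 66.0 tbsp; honey: 0.9 L; milk: 459.4 g; bread flour: 1488.4 g

Scaling factor: 30/16 = 15/8 = 1.875.
all-purpose flour: 275 g × 15/8 ÷ 125 g/cup × 16 tbsp/cup = 66.0 tbsp
honey: 500 mL × 15/8 ÷ 1000 mL/L ≈ 0.9 L
milk: 0.5 pint × 15/8 × 2 cup/pint × 245 g/cup ≈ 459.4 g
bread flour: 1.75 lb × 15/8 × 16 oz/lb × 28.35 g/oz ≈ 1488.4 g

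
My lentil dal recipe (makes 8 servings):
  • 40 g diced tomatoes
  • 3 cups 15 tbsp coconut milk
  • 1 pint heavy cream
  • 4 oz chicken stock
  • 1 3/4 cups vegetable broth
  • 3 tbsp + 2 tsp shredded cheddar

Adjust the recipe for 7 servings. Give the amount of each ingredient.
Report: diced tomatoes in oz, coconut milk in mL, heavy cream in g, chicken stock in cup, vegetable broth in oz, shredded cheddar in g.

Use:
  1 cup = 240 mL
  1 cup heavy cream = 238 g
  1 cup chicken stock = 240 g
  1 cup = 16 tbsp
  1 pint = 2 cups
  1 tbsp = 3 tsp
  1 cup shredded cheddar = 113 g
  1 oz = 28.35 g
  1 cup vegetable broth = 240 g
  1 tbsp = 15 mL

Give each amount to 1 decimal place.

Scaling factor: 7/8 = 0.875.
diced tomatoes: 40 g × 7/8 ÷ 28.35 g/oz ≈ 1.2 oz
coconut milk: (3 cup + 15 tbsp = 3.9375 cup) × 7/8 × 240 mL/cup ≈ 826.9 mL
heavy cream: 1 pint × 7/8 × 2 cup/pint × 238 g/cup = 416.5 g
chicken stock: 4 oz × 7/8 × 28.35 g/oz ÷ 240 g/cup ≈ 0.4 cup
vegetable broth: 1.75 cup × 7/8 × 240 g/cup ÷ 28.35 g/oz ≈ 13.0 oz
shredded cheddar: (3 tbsp + 2 tsp = 11/3 tbsp) × 7/8 ÷ 16 tbsp/cup × 113 g/cup ≈ 22.7 g

diced tomatoes: 1.2 oz; coconut milk: 826.9 mL; heavy cream: 416.5 g; chicken stock: 0.4 cup; vegetable broth: 13.0 oz; shredded cheddar: 22.7 g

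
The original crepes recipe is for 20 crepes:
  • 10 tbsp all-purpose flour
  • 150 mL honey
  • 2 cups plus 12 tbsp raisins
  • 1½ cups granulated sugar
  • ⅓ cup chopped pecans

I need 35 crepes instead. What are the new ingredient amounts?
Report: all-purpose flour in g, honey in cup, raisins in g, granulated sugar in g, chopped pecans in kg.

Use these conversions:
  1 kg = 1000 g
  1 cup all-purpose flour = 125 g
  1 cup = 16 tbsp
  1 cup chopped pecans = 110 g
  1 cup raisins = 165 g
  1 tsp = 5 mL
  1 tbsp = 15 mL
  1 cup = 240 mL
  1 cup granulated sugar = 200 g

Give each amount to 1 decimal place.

Scaling factor: 35/20 = 7/4 = 1.75.
all-purpose flour: 10 tbsp × 7/4 ÷ 16 tbsp/cup × 125 g/cup ≈ 136.7 g
honey: 150 mL × 7/4 ÷ 240 mL/cup ≈ 1.1 cup
raisins: (2 cup + 12 tbsp = 2.75 cup) × 7/4 × 165 g/cup ≈ 794.1 g
granulated sugar: 1.5 cup × 7/4 × 200 g/cup = 525.0 g
chopped pecans: 1/3 cup × 7/4 × 110 g/cup ÷ 1000 g/kg ≈ 0.1 kg

all-purpose flour: 136.7 g; honey: 1.1 cup; raisins: 794.1 g; granulated sugar: 525.0 g; chopped pecans: 0.1 kg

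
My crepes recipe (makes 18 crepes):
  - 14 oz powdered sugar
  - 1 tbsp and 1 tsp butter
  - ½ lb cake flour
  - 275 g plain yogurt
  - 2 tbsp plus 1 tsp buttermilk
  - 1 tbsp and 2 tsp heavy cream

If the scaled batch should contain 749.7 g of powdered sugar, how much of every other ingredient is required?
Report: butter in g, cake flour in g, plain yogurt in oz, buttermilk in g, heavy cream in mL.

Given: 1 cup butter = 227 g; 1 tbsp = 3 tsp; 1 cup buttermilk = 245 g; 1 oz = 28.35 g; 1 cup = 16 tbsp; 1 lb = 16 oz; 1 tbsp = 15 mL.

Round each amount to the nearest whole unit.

butter: 36 g; cake flour: 428 g; plain yogurt: 18 oz; buttermilk: 67 g; heavy cream: 47 mL

The original recipe has 396.9 g of powdered sugar, so the scaling factor is 749.7 ÷ 396.9 = 17/9.
butter: (1 tbsp + 1 tsp = 4/3 tbsp) × 17/9 ÷ 16 tbsp/cup × 227 g/cup ≈ 36 g
cake flour: 0.5 lb × 17/9 × 16 oz/lb × 28.35 g/oz ≈ 428 g
plain yogurt: 275 g × 17/9 ÷ 28.35 g/oz ≈ 18 oz
buttermilk: (2 tbsp + 1 tsp = 7/3 tbsp) × 17/9 ÷ 16 tbsp/cup × 245 g/cup ≈ 67 g
heavy cream: (1 tbsp + 2 tsp = 5/3 tbsp) × 17/9 × 15 mL/tbsp ≈ 47 mL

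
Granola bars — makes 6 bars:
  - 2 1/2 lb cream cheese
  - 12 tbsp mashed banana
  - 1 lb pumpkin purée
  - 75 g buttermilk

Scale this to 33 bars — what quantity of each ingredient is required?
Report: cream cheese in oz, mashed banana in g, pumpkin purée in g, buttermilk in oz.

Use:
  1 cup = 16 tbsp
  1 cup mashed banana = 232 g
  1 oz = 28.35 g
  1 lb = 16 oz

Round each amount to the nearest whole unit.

Scaling factor: 33/6 = 11/2 = 5.5.
cream cheese: 2.5 lb × 11/2 × 16 oz/lb = 220 oz
mashed banana: 12 tbsp × 11/2 ÷ 16 tbsp/cup × 232 g/cup = 957 g
pumpkin purée: 1 lb × 11/2 × 16 oz/lb × 28.35 g/oz ≈ 2495 g
buttermilk: 75 g × 11/2 ÷ 28.35 g/oz ≈ 15 oz

cream cheese: 220 oz; mashed banana: 957 g; pumpkin purée: 2495 g; buttermilk: 15 oz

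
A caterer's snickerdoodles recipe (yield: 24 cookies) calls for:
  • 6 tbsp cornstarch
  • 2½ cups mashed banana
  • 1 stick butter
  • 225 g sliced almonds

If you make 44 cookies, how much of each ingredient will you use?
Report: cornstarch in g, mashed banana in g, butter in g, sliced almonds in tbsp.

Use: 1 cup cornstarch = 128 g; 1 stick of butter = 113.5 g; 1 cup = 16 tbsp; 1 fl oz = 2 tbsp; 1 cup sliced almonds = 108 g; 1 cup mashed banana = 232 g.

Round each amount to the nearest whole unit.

Scaling factor: 44/24 = 11/6.
cornstarch: 6 tbsp × 11/6 ÷ 16 tbsp/cup × 128 g/cup = 88 g
mashed banana: 2.5 cup × 11/6 × 232 g/cup ≈ 1063 g
butter: 1 stick × 11/6 × 113.5 g/stick ≈ 208 g
sliced almonds: 225 g × 11/6 ÷ 108 g/cup × 16 tbsp/cup ≈ 61 tbsp

cornstarch: 88 g; mashed banana: 1063 g; butter: 208 g; sliced almonds: 61 tbsp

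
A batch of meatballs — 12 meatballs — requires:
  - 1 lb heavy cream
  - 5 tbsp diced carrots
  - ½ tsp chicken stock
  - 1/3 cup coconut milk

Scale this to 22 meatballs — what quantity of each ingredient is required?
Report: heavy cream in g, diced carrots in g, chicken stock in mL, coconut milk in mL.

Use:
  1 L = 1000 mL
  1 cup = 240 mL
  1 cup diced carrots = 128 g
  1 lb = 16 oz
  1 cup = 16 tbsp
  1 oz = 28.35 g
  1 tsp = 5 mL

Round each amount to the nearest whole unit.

Scaling factor: 22/12 = 11/6.
heavy cream: 1 lb × 11/6 × 16 oz/lb × 28.35 g/oz ≈ 832 g
diced carrots: 5 tbsp × 11/6 ÷ 16 tbsp/cup × 128 g/cup ≈ 73 g
chicken stock: 0.5 tsp × 11/6 × 5 mL/tsp ≈ 5 mL
coconut milk: 1/3 cup × 11/6 × 240 mL/cup ≈ 147 mL

heavy cream: 832 g; diced carrots: 73 g; chicken stock: 5 mL; coconut milk: 147 mL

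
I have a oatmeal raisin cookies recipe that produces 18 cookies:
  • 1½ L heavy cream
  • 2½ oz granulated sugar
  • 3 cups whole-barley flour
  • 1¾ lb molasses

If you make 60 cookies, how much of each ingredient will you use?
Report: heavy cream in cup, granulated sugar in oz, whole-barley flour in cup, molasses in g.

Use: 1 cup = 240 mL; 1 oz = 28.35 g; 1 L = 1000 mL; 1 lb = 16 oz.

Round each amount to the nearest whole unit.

Scaling factor: 60/18 = 10/3.
heavy cream: 1.5 L × 10/3 × 1000 mL/L ÷ 240 mL/cup ≈ 21 cup
granulated sugar: 2.5 oz × 10/3 ≈ 8 oz
whole-barley flour: 3 cup × 10/3 = 10 cup
molasses: 1.75 lb × 10/3 × 16 oz/lb × 28.35 g/oz = 2646 g

heavy cream: 21 cup; granulated sugar: 8 oz; whole-barley flour: 10 cup; molasses: 2646 g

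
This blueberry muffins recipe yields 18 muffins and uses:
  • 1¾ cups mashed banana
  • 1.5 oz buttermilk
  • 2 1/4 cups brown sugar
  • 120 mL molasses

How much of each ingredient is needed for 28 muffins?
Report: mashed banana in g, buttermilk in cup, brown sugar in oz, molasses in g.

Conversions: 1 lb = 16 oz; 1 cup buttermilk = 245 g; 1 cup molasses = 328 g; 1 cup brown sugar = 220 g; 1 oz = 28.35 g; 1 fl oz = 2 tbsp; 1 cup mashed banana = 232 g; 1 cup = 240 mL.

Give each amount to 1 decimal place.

Scaling factor: 28/18 = 14/9.
mashed banana: 1.75 cup × 14/9 × 232 g/cup ≈ 631.6 g
buttermilk: 1.5 oz × 14/9 × 28.35 g/oz ÷ 245 g/cup ≈ 0.3 cup
brown sugar: 2.25 cup × 14/9 × 220 g/cup ÷ 28.35 g/oz ≈ 27.2 oz
molasses: 120 mL × 14/9 ÷ 240 mL/cup × 328 g/cup ≈ 255.1 g

mashed banana: 631.6 g; buttermilk: 0.3 cup; brown sugar: 27.2 oz; molasses: 255.1 g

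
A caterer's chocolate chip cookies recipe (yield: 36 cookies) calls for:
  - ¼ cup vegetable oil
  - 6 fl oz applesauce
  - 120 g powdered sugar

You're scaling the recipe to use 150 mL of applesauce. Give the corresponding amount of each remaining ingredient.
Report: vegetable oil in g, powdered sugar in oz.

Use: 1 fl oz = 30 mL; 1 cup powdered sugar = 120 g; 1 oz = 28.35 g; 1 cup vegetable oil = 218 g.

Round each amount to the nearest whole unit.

The original recipe has 180 mL of applesauce, so the scaling factor is 150 ÷ 180 = 5/6.
vegetable oil: 0.25 cup × 5/6 × 218 g/cup ≈ 45 g
powdered sugar: 120 g × 5/6 ÷ 28.35 g/oz ≈ 4 oz

vegetable oil: 45 g; powdered sugar: 4 oz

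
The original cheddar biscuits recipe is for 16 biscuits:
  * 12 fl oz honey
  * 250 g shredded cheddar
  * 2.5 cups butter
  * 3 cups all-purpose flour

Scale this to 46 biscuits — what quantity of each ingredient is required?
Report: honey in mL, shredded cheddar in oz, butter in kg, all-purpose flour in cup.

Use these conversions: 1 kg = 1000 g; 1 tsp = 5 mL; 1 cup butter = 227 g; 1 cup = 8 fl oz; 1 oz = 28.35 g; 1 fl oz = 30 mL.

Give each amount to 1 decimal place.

Scaling factor: 46/16 = 23/8 = 2.875.
honey: 12 fl oz × 23/8 × 30 mL/fl oz = 1035.0 mL
shredded cheddar: 250 g × 23/8 ÷ 28.35 g/oz ≈ 25.4 oz
butter: 2.5 cup × 23/8 × 227 g/cup ÷ 1000 g/kg ≈ 1.6 kg
all-purpose flour: 3 cup × 23/8 ≈ 8.6 cup

honey: 1035.0 mL; shredded cheddar: 25.4 oz; butter: 1.6 kg; all-purpose flour: 8.6 cup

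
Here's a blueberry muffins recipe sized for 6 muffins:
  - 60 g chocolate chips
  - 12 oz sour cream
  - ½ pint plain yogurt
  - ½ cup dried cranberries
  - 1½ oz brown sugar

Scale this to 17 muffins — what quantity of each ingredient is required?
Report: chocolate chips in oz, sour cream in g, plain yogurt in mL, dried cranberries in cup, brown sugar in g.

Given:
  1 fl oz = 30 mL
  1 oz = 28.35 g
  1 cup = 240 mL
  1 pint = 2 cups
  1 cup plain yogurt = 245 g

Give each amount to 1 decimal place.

chocolate chips: 6.0 oz; sour cream: 963.9 g; plain yogurt: 680.0 mL; dried cranberries: 1.4 cup; brown sugar: 120.5 g

Scaling factor: 17/6.
chocolate chips: 60 g × 17/6 ÷ 28.35 g/oz ≈ 6.0 oz
sour cream: 12 oz × 17/6 × 28.35 g/oz = 963.9 g
plain yogurt: 0.5 pint × 17/6 × 2 cup/pint × 240 mL/cup = 680.0 mL
dried cranberries: 0.5 cup × 17/6 ≈ 1.4 cup
brown sugar: 1.5 oz × 17/6 × 28.35 g/oz ≈ 120.5 g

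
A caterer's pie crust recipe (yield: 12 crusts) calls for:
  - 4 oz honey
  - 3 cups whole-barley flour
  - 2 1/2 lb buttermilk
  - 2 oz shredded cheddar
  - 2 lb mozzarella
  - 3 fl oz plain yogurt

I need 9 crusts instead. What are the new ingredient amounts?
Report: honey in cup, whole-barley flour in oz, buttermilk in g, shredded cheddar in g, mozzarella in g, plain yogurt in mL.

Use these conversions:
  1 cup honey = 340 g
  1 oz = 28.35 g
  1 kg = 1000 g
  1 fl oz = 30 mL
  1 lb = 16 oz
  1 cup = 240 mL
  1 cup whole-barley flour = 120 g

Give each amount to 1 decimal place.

honey: 0.3 cup; whole-barley flour: 9.5 oz; buttermilk: 850.5 g; shredded cheddar: 42.5 g; mozzarella: 680.4 g; plain yogurt: 67.5 mL

Scaling factor: 9/12 = 3/4 = 0.75.
honey: 4 oz × 3/4 × 28.35 g/oz ÷ 340 g/cup ≈ 0.3 cup
whole-barley flour: 3 cup × 3/4 × 120 g/cup ÷ 28.35 g/oz ≈ 9.5 oz
buttermilk: 2.5 lb × 3/4 × 16 oz/lb × 28.35 g/oz = 850.5 g
shredded cheddar: 2 oz × 3/4 × 28.35 g/oz ≈ 42.5 g
mozzarella: 2 lb × 3/4 × 16 oz/lb × 28.35 g/oz = 680.4 g
plain yogurt: 3 fl oz × 3/4 × 30 mL/fl oz = 67.5 mL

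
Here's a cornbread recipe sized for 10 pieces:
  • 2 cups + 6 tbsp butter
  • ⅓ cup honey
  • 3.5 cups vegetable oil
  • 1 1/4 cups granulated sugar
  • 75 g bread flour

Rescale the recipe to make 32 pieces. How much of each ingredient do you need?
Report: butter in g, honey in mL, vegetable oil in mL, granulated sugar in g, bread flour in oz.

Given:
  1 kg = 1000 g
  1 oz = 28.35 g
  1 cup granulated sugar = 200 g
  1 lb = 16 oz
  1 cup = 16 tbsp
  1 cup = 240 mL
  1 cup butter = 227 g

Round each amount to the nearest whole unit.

Scaling factor: 32/10 = 16/5 = 3.2.
butter: (2 cup + 6 tbsp = 2.375 cup) × 16/5 × 227 g/cup ≈ 1725 g
honey: 1/3 cup × 16/5 × 240 mL/cup = 256 mL
vegetable oil: 3.5 cup × 16/5 × 240 mL/cup = 2688 mL
granulated sugar: 1.25 cup × 16/5 × 200 g/cup = 800 g
bread flour: 75 g × 16/5 ÷ 28.35 g/oz ≈ 8 oz

butter: 1725 g; honey: 256 mL; vegetable oil: 2688 mL; granulated sugar: 800 g; bread flour: 8 oz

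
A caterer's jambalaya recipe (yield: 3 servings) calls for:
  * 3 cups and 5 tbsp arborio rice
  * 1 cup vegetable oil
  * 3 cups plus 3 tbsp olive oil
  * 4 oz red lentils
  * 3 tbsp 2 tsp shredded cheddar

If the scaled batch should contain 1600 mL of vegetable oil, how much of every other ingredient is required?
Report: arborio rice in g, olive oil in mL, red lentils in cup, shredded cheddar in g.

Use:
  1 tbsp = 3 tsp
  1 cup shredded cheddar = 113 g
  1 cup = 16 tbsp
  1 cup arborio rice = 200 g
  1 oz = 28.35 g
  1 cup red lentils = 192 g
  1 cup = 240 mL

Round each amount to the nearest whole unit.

arborio rice: 4417 g; olive oil: 5100 mL; red lentils: 4 cup; shredded cheddar: 173 g

The original recipe has 240 mL of vegetable oil, so the scaling factor is 1600 ÷ 240 = 20/3.
arborio rice: (3 cup + 5 tbsp = 3.3125 cup) × 20/3 × 200 g/cup ≈ 4417 g
olive oil: (3 cup + 3 tbsp = 3.1875 cup) × 20/3 × 240 mL/cup = 5100 mL
red lentils: 4 oz × 20/3 × 28.35 g/oz ÷ 192 g/cup ≈ 4 cup
shredded cheddar: (3 tbsp + 2 tsp = 11/3 tbsp) × 20/3 ÷ 16 tbsp/cup × 113 g/cup ≈ 173 g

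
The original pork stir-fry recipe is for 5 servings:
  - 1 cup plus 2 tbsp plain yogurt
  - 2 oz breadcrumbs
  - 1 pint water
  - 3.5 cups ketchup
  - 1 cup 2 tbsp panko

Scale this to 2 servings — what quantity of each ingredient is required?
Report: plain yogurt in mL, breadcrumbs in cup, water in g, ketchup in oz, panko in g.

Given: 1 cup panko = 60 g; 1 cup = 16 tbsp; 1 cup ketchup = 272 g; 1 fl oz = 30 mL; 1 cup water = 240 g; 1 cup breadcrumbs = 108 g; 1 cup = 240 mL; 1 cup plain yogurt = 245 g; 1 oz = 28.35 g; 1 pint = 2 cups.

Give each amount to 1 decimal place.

plain yogurt: 108.0 mL; breadcrumbs: 0.2 cup; water: 192.0 g; ketchup: 13.4 oz; panko: 27.0 g

Scaling factor: 2/5 = 0.4.
plain yogurt: (1 cup + 2 tbsp = 1.125 cup) × 2/5 × 240 mL/cup = 108.0 mL
breadcrumbs: 2 oz × 2/5 × 28.35 g/oz ÷ 108 g/cup ≈ 0.2 cup
water: 1 pint × 2/5 × 2 cup/pint × 240 g/cup = 192.0 g
ketchup: 3.5 cup × 2/5 × 272 g/cup ÷ 28.35 g/oz ≈ 13.4 oz
panko: (1 cup + 2 tbsp = 1.125 cup) × 2/5 × 60 g/cup = 27.0 g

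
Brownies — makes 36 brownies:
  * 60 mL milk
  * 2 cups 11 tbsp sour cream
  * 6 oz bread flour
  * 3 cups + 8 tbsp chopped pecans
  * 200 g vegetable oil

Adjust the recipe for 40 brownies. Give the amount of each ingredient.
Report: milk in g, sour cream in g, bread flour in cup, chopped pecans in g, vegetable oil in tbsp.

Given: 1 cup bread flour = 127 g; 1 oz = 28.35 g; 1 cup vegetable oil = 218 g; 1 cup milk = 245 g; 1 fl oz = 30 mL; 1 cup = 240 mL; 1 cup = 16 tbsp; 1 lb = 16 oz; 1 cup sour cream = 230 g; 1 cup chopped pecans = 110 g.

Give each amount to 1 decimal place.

milk: 68.1 g; sour cream: 686.8 g; bread flour: 1.5 cup; chopped pecans: 427.8 g; vegetable oil: 16.3 tbsp

Scaling factor: 40/36 = 10/9.
milk: 60 mL × 10/9 ÷ 240 mL/cup × 245 g/cup ≈ 68.1 g
sour cream: (2 cup + 11 tbsp = 2.6875 cup) × 10/9 × 230 g/cup ≈ 686.8 g
bread flour: 6 oz × 10/9 × 28.35 g/oz ÷ 127 g/cup ≈ 1.5 cup
chopped pecans: (3 cup + 8 tbsp = 3.5 cup) × 10/9 × 110 g/cup ≈ 427.8 g
vegetable oil: 200 g × 10/9 ÷ 218 g/cup × 16 tbsp/cup ≈ 16.3 tbsp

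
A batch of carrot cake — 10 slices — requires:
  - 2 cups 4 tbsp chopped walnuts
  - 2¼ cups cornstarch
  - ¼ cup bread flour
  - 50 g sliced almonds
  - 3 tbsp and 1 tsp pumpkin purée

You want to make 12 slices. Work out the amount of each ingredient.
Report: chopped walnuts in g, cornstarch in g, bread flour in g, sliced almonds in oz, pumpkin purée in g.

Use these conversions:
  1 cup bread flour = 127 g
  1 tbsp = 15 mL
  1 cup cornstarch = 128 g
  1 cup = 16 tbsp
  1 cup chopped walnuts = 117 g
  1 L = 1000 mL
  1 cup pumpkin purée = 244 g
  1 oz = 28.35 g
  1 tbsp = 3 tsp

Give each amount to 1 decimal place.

chopped walnuts: 315.9 g; cornstarch: 345.6 g; bread flour: 38.1 g; sliced almonds: 2.1 oz; pumpkin purée: 61.0 g

Scaling factor: 12/10 = 6/5 = 1.2.
chopped walnuts: (2 cup + 4 tbsp = 2.25 cup) × 6/5 × 117 g/cup = 315.9 g
cornstarch: 2.25 cup × 6/5 × 128 g/cup = 345.6 g
bread flour: 0.25 cup × 6/5 × 127 g/cup = 38.1 g
sliced almonds: 50 g × 6/5 ÷ 28.35 g/oz ≈ 2.1 oz
pumpkin purée: (3 tbsp + 1 tsp = 10/3 tbsp) × 6/5 ÷ 16 tbsp/cup × 244 g/cup = 61.0 g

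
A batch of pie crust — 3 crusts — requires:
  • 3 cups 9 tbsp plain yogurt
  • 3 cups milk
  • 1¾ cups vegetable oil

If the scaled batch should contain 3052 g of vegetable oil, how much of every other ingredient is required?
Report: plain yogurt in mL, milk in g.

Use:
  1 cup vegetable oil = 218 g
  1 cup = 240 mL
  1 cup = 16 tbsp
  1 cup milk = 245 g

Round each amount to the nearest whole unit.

The original recipe has 381.5 g of vegetable oil, so the scaling factor is 3052 ÷ 381.5 = 8.
plain yogurt: (3 cup + 9 tbsp = 3.5625 cup) × 8 × 240 mL/cup = 6840 mL
milk: 3 cup × 8 × 245 g/cup = 5880 g

plain yogurt: 6840 mL; milk: 5880 g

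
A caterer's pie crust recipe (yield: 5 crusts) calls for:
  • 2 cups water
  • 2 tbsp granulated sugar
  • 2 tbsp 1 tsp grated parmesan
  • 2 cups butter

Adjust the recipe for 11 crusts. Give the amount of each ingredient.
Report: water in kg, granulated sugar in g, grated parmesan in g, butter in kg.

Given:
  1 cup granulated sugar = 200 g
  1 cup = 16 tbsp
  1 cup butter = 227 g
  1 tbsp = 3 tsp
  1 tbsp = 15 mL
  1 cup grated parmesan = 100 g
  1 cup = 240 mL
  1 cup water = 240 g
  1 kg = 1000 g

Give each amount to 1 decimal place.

water: 1.1 kg; granulated sugar: 55.0 g; grated parmesan: 32.1 g; butter: 1.0 kg

Scaling factor: 11/5 = 2.2.
water: 2 cup × 11/5 × 240 g/cup ÷ 1000 g/kg ≈ 1.1 kg
granulated sugar: 2 tbsp × 11/5 ÷ 16 tbsp/cup × 200 g/cup = 55.0 g
grated parmesan: (2 tbsp + 1 tsp = 7/3 tbsp) × 11/5 ÷ 16 tbsp/cup × 100 g/cup ≈ 32.1 g
butter: 2 cup × 11/5 × 227 g/cup ÷ 1000 g/kg ≈ 1.0 kg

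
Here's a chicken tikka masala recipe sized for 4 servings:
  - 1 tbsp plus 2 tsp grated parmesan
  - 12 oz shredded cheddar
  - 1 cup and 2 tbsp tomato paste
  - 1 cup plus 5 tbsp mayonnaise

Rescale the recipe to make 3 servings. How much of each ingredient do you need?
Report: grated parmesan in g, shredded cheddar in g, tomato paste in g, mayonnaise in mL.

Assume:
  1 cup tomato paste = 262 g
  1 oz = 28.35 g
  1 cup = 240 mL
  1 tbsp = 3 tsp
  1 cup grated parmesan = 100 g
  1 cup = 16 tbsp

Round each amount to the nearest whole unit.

grated parmesan: 8 g; shredded cheddar: 255 g; tomato paste: 221 g; mayonnaise: 236 mL

Scaling factor: 3/4 = 0.75.
grated parmesan: (1 tbsp + 2 tsp = 5/3 tbsp) × 3/4 ÷ 16 tbsp/cup × 100 g/cup ≈ 8 g
shredded cheddar: 12 oz × 3/4 × 28.35 g/oz ≈ 255 g
tomato paste: (1 cup + 2 tbsp = 1.125 cup) × 3/4 × 262 g/cup ≈ 221 g
mayonnaise: (1 cup + 5 tbsp = 1.3125 cup) × 3/4 × 240 mL/cup ≈ 236 mL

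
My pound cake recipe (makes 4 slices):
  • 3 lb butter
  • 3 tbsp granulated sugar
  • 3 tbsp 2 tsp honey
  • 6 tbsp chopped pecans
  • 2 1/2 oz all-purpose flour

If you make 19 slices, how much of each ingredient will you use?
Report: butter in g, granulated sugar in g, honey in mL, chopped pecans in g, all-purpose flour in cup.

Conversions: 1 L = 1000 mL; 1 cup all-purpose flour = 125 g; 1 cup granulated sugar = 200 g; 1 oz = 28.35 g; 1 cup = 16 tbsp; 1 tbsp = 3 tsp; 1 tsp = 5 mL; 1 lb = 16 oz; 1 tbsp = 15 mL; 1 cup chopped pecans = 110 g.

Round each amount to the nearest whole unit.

Scaling factor: 19/4 = 4.75.
butter: 3 lb × 19/4 × 16 oz/lb × 28.35 g/oz ≈ 6464 g
granulated sugar: 3 tbsp × 19/4 ÷ 16 tbsp/cup × 200 g/cup ≈ 178 g
honey: (3 tbsp + 2 tsp = 11/3 tbsp) × 19/4 × 15 mL/tbsp ≈ 261 mL
chopped pecans: 6 tbsp × 19/4 ÷ 16 tbsp/cup × 110 g/cup ≈ 196 g
all-purpose flour: 2.5 oz × 19/4 × 28.35 g/oz ÷ 125 g/cup ≈ 3 cup

butter: 6464 g; granulated sugar: 178 g; honey: 261 mL; chopped pecans: 196 g; all-purpose flour: 3 cup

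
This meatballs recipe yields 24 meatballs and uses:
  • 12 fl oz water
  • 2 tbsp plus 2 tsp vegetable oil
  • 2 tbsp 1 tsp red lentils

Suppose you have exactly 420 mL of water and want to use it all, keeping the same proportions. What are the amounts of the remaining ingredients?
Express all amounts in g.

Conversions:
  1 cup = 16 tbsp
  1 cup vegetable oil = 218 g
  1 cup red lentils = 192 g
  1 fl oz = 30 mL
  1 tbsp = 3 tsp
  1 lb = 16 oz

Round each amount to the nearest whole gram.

vegetable oil: 42 g; red lentils: 33 g

The original recipe has 360 mL of water, so the scaling factor is 420 ÷ 360 = 7/6.
vegetable oil: (2 tbsp + 2 tsp = 8/3 tbsp) × 7/6 ÷ 16 tbsp/cup × 218 g/cup ≈ 42 g
red lentils: (2 tbsp + 1 tsp = 7/3 tbsp) × 7/6 ÷ 16 tbsp/cup × 192 g/cup ≈ 33 g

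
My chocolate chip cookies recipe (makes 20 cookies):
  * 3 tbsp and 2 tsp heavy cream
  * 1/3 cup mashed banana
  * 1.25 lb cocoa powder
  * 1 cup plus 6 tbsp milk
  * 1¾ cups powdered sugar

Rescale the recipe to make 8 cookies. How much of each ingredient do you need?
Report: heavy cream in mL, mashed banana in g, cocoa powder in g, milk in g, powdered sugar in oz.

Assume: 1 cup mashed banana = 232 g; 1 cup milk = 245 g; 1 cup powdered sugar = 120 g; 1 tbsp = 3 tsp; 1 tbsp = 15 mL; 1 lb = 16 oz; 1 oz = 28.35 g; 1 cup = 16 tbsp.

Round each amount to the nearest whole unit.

Scaling factor: 8/20 = 2/5 = 0.4.
heavy cream: (3 tbsp + 2 tsp = 11/3 tbsp) × 2/5 × 15 mL/tbsp = 22 mL
mashed banana: 1/3 cup × 2/5 × 232 g/cup ≈ 31 g
cocoa powder: 1.25 lb × 2/5 × 16 oz/lb × 28.35 g/oz ≈ 227 g
milk: (1 cup + 6 tbsp = 1.375 cup) × 2/5 × 245 g/cup ≈ 135 g
powdered sugar: 1.75 cup × 2/5 × 120 g/cup ÷ 28.35 g/oz ≈ 3 oz

heavy cream: 22 mL; mashed banana: 31 g; cocoa powder: 227 g; milk: 135 g; powdered sugar: 3 oz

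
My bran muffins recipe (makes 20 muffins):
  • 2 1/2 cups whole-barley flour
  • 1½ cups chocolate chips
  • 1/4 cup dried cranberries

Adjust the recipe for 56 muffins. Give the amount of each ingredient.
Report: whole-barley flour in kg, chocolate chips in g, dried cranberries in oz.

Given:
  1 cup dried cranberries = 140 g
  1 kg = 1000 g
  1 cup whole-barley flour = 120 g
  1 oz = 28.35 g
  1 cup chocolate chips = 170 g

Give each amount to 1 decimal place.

whole-barley flour: 0.8 kg; chocolate chips: 714.0 g; dried cranberries: 3.5 oz

Scaling factor: 56/20 = 14/5 = 2.8.
whole-barley flour: 2.5 cup × 14/5 × 120 g/cup ÷ 1000 g/kg ≈ 0.8 kg
chocolate chips: 1.5 cup × 14/5 × 170 g/cup = 714.0 g
dried cranberries: 0.25 cup × 14/5 × 140 g/cup ÷ 28.35 g/oz ≈ 3.5 oz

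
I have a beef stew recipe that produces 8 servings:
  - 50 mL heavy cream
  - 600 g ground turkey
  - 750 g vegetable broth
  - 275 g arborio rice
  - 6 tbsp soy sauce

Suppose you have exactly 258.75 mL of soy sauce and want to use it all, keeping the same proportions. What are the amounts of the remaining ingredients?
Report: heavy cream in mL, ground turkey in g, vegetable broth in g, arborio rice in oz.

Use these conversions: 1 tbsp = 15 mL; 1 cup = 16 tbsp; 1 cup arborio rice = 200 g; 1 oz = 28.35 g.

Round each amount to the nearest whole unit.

heavy cream: 144 mL; ground turkey: 1725 g; vegetable broth: 2156 g; arborio rice: 28 oz

The original recipe has 90 mL of soy sauce, so the scaling factor is 258.75 ÷ 90 = 23/8 = 2.875.
heavy cream: 50 mL × 23/8 ≈ 144 mL
ground turkey: 600 g × 23/8 = 1725 g
vegetable broth: 750 g × 23/8 ≈ 2156 g
arborio rice: 275 g × 23/8 ÷ 28.35 g/oz ≈ 28 oz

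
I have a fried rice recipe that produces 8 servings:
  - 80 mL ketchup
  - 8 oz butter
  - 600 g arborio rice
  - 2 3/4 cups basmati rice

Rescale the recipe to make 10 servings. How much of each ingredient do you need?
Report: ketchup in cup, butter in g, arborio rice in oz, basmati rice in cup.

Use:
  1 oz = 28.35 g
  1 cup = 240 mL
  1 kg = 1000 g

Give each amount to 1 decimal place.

Scaling factor: 10/8 = 5/4 = 1.25.
ketchup: 80 mL × 5/4 ÷ 240 mL/cup ≈ 0.4 cup
butter: 8 oz × 5/4 × 28.35 g/oz = 283.5 g
arborio rice: 600 g × 5/4 ÷ 28.35 g/oz ≈ 26.5 oz
basmati rice: 2.75 cup × 5/4 ≈ 3.4 cup

ketchup: 0.4 cup; butter: 283.5 g; arborio rice: 26.5 oz; basmati rice: 3.4 cup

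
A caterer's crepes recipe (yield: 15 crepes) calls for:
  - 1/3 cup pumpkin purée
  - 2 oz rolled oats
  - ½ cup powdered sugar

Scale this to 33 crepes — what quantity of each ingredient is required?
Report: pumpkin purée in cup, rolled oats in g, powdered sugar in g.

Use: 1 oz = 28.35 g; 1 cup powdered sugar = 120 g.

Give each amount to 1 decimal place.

Scaling factor: 33/15 = 11/5 = 2.2.
pumpkin purée: 1/3 cup × 11/5 ≈ 0.7 cup
rolled oats: 2 oz × 11/5 × 28.35 g/oz ≈ 124.7 g
powdered sugar: 0.5 cup × 11/5 × 120 g/cup = 132.0 g

pumpkin purée: 0.7 cup; rolled oats: 124.7 g; powdered sugar: 132.0 g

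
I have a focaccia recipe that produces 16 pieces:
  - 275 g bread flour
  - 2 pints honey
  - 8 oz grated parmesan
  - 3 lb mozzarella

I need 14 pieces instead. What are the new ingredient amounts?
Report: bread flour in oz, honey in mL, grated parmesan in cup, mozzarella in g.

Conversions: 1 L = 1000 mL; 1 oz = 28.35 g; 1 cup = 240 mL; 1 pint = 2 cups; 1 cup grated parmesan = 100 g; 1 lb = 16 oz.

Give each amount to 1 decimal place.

bread flour: 8.5 oz; honey: 840.0 mL; grated parmesan: 2.0 cup; mozzarella: 1190.7 g

Scaling factor: 14/16 = 7/8 = 0.875.
bread flour: 275 g × 7/8 ÷ 28.35 g/oz ≈ 8.5 oz
honey: 2 pint × 7/8 × 2 cup/pint × 240 mL/cup = 840.0 mL
grated parmesan: 8 oz × 7/8 × 28.35 g/oz ÷ 100 g/cup ≈ 2.0 cup
mozzarella: 3 lb × 7/8 × 16 oz/lb × 28.35 g/oz = 1190.7 g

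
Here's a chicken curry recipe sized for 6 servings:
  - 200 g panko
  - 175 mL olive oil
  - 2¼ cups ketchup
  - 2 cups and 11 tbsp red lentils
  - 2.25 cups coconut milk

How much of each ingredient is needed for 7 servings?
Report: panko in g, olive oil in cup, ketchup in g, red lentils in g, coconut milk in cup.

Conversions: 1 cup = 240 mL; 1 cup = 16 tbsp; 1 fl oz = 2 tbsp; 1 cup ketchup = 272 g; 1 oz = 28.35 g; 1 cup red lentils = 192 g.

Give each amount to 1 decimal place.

Scaling factor: 7/6.
panko: 200 g × 7/6 ≈ 233.3 g
olive oil: 175 mL × 7/6 ÷ 240 mL/cup ≈ 0.9 cup
ketchup: 2.25 cup × 7/6 × 272 g/cup = 714.0 g
red lentils: (2 cup + 11 tbsp = 2.6875 cup) × 7/6 × 192 g/cup = 602.0 g
coconut milk: 2.25 cup × 7/6 ≈ 2.6 cup

panko: 233.3 g; olive oil: 0.9 cup; ketchup: 714.0 g; red lentils: 602.0 g; coconut milk: 2.6 cup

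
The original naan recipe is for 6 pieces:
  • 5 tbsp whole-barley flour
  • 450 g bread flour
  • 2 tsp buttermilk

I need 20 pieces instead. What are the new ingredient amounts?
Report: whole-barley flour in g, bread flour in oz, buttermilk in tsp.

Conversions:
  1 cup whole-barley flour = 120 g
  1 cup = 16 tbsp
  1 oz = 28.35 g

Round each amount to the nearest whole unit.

Scaling factor: 20/6 = 10/3.
whole-barley flour: 5 tbsp × 10/3 ÷ 16 tbsp/cup × 120 g/cup = 125 g
bread flour: 450 g × 10/3 ÷ 28.35 g/oz ≈ 53 oz
buttermilk: 2 tsp × 10/3 ≈ 7 tsp

whole-barley flour: 125 g; bread flour: 53 oz; buttermilk: 7 tsp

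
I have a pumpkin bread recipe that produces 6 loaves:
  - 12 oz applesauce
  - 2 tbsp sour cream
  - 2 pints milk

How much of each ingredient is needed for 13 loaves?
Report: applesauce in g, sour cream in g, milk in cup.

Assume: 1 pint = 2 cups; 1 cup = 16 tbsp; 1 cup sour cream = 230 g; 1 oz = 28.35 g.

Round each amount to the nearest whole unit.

applesauce: 737 g; sour cream: 62 g; milk: 9 cup

Scaling factor: 13/6.
applesauce: 12 oz × 13/6 × 28.35 g/oz ≈ 737 g
sour cream: 2 tbsp × 13/6 ÷ 16 tbsp/cup × 230 g/cup ≈ 62 g
milk: 2 pint × 13/6 × 2 cup/pint ≈ 9 cup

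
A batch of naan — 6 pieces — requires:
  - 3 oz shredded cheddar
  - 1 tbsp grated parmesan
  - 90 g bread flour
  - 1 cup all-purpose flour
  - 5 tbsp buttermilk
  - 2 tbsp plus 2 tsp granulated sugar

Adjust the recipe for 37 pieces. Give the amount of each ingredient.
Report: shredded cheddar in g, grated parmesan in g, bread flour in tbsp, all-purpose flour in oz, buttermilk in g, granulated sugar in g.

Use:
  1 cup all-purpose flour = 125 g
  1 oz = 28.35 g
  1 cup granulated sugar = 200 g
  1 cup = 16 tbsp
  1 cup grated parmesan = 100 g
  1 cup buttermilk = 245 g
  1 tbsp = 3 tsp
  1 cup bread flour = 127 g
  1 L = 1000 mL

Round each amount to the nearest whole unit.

shredded cheddar: 524 g; grated parmesan: 39 g; bread flour: 70 tbsp; all-purpose flour: 27 oz; buttermilk: 472 g; granulated sugar: 206 g

Scaling factor: 37/6.
shredded cheddar: 3 oz × 37/6 × 28.35 g/oz ≈ 524 g
grated parmesan: 1 tbsp × 37/6 ÷ 16 tbsp/cup × 100 g/cup ≈ 39 g
bread flour: 90 g × 37/6 ÷ 127 g/cup × 16 tbsp/cup ≈ 70 tbsp
all-purpose flour: 1 cup × 37/6 × 125 g/cup ÷ 28.35 g/oz ≈ 27 oz
buttermilk: 5 tbsp × 37/6 ÷ 16 tbsp/cup × 245 g/cup ≈ 472 g
granulated sugar: (2 tbsp + 2 tsp = 8/3 tbsp) × 37/6 ÷ 16 tbsp/cup × 200 g/cup ≈ 206 g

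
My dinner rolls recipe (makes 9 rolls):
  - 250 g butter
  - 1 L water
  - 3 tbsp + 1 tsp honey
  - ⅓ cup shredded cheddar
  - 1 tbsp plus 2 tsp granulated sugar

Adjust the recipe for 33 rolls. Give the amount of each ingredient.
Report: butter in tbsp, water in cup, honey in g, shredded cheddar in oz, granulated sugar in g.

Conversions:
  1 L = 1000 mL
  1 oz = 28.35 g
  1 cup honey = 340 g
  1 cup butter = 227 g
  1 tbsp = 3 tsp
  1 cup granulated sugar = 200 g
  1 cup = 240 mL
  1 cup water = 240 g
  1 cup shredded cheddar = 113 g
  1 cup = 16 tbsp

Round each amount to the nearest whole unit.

butter: 65 tbsp; water: 15 cup; honey: 260 g; shredded cheddar: 5 oz; granulated sugar: 76 g

Scaling factor: 33/9 = 11/3.
butter: 250 g × 11/3 ÷ 227 g/cup × 16 tbsp/cup ≈ 65 tbsp
water: 1 L × 11/3 × 1000 mL/L ÷ 240 mL/cup ≈ 15 cup
honey: (3 tbsp + 1 tsp = 10/3 tbsp) × 11/3 ÷ 16 tbsp/cup × 340 g/cup ≈ 260 g
shredded cheddar: 1/3 cup × 11/3 × 113 g/cup ÷ 28.35 g/oz ≈ 5 oz
granulated sugar: (1 tbsp + 2 tsp = 5/3 tbsp) × 11/3 ÷ 16 tbsp/cup × 200 g/cup ≈ 76 g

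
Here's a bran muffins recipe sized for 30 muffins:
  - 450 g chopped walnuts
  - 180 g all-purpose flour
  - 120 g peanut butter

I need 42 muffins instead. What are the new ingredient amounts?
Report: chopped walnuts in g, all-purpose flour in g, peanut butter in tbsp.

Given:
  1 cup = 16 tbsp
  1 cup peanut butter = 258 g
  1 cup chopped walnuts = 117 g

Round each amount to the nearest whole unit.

Scaling factor: 42/30 = 7/5 = 1.4.
chopped walnuts: 450 g × 7/5 = 630 g
all-purpose flour: 180 g × 7/5 = 252 g
peanut butter: 120 g × 7/5 ÷ 258 g/cup × 16 tbsp/cup ≈ 10 tbsp

chopped walnuts: 630 g; all-purpose flour: 252 g; peanut butter: 10 tbsp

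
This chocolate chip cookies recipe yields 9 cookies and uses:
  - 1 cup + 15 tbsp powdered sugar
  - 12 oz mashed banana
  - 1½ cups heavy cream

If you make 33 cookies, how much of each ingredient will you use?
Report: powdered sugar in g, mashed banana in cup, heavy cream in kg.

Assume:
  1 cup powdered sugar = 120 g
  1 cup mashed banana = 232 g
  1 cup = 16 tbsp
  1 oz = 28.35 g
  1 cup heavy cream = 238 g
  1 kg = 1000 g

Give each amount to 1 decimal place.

Scaling factor: 33/9 = 11/3.
powdered sugar: (1 cup + 15 tbsp = 1.9375 cup) × 11/3 × 120 g/cup = 852.5 g
mashed banana: 12 oz × 11/3 × 28.35 g/oz ÷ 232 g/cup ≈ 5.4 cup
heavy cream: 1.5 cup × 11/3 × 238 g/cup ÷ 1000 g/kg ≈ 1.3 kg

powdered sugar: 852.5 g; mashed banana: 5.4 cup; heavy cream: 1.3 kg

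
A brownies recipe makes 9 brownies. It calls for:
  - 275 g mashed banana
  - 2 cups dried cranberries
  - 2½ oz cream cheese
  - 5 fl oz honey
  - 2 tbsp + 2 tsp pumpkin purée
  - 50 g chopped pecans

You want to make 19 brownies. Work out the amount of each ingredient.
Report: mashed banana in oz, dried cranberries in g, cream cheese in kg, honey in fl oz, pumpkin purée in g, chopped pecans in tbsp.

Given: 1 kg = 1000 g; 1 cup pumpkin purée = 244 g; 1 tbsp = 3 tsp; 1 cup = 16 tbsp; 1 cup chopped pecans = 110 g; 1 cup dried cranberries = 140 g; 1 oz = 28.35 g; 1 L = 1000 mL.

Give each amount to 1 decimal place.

mashed banana: 20.5 oz; dried cranberries: 591.1 g; cream cheese: 0.1 kg; honey: 10.6 fl oz; pumpkin purée: 85.9 g; chopped pecans: 15.4 tbsp

Scaling factor: 19/9.
mashed banana: 275 g × 19/9 ÷ 28.35 g/oz ≈ 20.5 oz
dried cranberries: 2 cup × 19/9 × 140 g/cup ≈ 591.1 g
cream cheese: 2.5 oz × 19/9 × 28.35 g/oz ÷ 1000 g/kg ≈ 0.1 kg
honey: 5 fl oz × 19/9 ≈ 10.6 fl oz
pumpkin purée: (2 tbsp + 2 tsp = 8/3 tbsp) × 19/9 ÷ 16 tbsp/cup × 244 g/cup ≈ 85.9 g
chopped pecans: 50 g × 19/9 ÷ 110 g/cup × 16 tbsp/cup ≈ 15.4 tbsp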